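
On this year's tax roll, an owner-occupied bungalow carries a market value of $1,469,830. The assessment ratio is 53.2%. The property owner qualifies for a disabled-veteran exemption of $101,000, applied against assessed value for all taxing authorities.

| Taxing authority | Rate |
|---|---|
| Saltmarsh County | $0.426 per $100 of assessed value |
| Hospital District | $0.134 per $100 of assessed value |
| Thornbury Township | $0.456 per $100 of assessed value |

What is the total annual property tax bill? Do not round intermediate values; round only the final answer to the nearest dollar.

Assessed value = $1,469,830 × 0.532 = $781,949.56
Taxable value = $781,949.56 − $101,000 = $680,949.56
Saltmarsh County: $680,949.56 × 0.00426 = $2,900.8451256
Hospital District: $680,949.56 × 0.00134 = $912.4724104
Thornbury Township: $680,949.56 × 0.00456 = $3,105.1299936
Total = $2,900.8451256 + $912.4724104 + $3,105.1299936 = $6,918.4475296

$6,918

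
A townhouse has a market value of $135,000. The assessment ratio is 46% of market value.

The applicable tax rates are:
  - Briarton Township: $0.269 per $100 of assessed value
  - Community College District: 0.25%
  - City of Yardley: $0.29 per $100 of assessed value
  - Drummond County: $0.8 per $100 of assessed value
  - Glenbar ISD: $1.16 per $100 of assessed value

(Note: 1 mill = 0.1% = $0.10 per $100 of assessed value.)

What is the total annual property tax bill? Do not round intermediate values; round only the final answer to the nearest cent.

Assessed value = $135,000 × 0.46 = $62,100
Briarton Township: $62,100 × 0.00269 = $167.049
Community College District: $62,100 × 0.0025 = $155.25
City of Yardley: $62,100 × 0.0029 = $180.09
Drummond County: $62,100 × 0.008 = $496.8
Glenbar ISD: $62,100 × 0.0116 = $720.36
Total = $1,719.549

$1,719.55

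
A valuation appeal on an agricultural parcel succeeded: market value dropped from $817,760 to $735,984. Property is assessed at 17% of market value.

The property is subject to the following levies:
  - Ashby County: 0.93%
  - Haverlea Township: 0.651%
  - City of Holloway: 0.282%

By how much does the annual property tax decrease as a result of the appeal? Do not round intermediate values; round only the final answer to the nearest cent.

Old assessed value = $817,760 × 0.17 = $139,019.2
New assessed value = $735,984 × 0.17 = $125,117.28
Combined rate = 0.0093 + 0.00651 + 0.00282 = 0.01863
Old tax = $139,019.2 × 0.01863 = $2,589.927696
New tax = $125,117.28 × 0.01863 = $2,330.9349264
Reduction = $2,589.927696 − $2,330.9349264 = $258.9927696

$258.99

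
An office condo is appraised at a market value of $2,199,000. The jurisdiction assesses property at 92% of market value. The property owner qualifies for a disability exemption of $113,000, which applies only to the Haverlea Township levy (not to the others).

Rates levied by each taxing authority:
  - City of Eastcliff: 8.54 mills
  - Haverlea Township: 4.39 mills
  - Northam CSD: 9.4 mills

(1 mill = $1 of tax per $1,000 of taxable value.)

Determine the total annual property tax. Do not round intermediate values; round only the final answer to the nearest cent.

$44,679.31

Assessed value = $2,199,000 × 0.92 = $2,023,080
City of Eastcliff: $2,023,080 × 0.00854 = $17,277.1032
Haverlea Township: ($2,023,080 − $113,000) × 0.00439 = $1,910,080 × 0.00439 = $8,385.2512
Northam CSD: $2,023,080 × 0.0094 = $19,016.952
Total = $44,679.3064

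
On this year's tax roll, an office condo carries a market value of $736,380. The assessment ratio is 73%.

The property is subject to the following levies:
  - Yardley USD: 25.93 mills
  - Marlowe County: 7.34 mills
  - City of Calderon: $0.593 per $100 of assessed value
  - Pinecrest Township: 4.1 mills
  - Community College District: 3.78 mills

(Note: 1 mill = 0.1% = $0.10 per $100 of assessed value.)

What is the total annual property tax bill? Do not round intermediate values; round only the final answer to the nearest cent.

Assessed value = $736,380 × 0.73 = $537,557.4
Yardley USD: $537,557.4 × 0.02593 = $13,938.863382
Marlowe County: $537,557.4 × 0.00734 = $3,945.671316
City of Calderon: $537,557.4 × 0.00593 = $3,187.715382
Pinecrest Township: $537,557.4 × 0.0041 = $2,203.98534
Community College District: $537,557.4 × 0.00378 = $2,031.966972
Total = $25,308.202392

$25,308.20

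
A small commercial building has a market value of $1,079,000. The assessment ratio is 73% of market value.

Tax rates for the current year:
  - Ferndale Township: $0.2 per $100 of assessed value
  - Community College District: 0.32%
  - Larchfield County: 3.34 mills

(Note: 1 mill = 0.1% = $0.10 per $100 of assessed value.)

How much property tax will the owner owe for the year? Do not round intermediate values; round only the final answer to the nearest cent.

Assessed value = $1,079,000 × 0.73 = $787,670
Ferndale Township: $787,670 × 0.002 = $1,575.34
Community College District: $787,670 × 0.0032 = $2,520.544
Larchfield County: $787,670 × 0.00334 = $2,630.8178
Total = $6,726.7018

$6,726.70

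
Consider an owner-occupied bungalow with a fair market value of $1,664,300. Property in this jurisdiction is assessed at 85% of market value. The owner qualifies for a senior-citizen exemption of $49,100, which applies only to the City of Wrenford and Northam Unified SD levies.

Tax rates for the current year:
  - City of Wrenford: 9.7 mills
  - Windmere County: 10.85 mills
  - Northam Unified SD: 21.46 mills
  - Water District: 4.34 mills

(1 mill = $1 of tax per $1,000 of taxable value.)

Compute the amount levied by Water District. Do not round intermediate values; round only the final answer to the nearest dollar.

Assessed value = $1,664,300 × 0.85 = $1,414,655
Water District taxable value = $1,414,655 (exemption does not apply)
Water District levy = $1,414,655 × 0.00434 = $6,139.6027

$6,140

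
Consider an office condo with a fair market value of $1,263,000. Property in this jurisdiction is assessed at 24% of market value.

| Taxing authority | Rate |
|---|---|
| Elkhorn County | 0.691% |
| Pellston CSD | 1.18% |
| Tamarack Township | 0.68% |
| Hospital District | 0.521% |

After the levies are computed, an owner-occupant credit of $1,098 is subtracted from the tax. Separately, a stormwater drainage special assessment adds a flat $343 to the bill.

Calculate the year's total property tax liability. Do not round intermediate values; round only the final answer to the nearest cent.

$8,556.85

Assessed value = $1,263,000 × 0.24 = $303,120
Elkhorn County: $303,120 × 0.00691 = $2,094.5592
Pellston CSD: $303,120 × 0.0118 = $3,576.816
Tamarack Township: $303,120 × 0.0068 = $2,061.216
Hospital District: $303,120 × 0.00521 = $1,579.2552
Levies subtotal = $9,311.8464
After credit = $9,311.8464 − $1,098 = $8,213.8464
Total = $8,213.8464 + $343 = $8,556.8464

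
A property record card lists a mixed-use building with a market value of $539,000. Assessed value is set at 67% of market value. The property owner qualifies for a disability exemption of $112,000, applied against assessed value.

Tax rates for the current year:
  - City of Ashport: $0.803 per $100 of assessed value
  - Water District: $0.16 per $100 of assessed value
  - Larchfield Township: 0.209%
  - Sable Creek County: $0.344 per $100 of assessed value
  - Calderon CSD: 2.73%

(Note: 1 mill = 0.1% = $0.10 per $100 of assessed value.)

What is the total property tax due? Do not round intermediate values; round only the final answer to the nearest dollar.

$10,578

Assessed value = $539,000 × 0.67 = $361,130
Taxable value = $361,130 − $112,000 = $249,130
City of Ashport: $249,130 × 0.00803 = $2,000.5139
Water District: $249,130 × 0.0016 = $398.608
Larchfield Township: $249,130 × 0.00209 = $520.6817
Sable Creek County: $249,130 × 0.00344 = $857.0072
Calderon CSD: $249,130 × 0.0273 = $6,801.249
Total = $10,578.0598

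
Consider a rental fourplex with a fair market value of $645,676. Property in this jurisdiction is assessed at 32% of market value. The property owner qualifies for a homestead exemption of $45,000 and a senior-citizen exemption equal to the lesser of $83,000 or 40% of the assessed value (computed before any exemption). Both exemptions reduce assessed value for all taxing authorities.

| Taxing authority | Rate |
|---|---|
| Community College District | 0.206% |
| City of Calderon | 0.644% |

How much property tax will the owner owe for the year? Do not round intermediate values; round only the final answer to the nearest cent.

Assessed value = $645,676 × 0.32 = $206,616.32
Senior-citizen exemption = min($83,000, 40% × $206,616.32) = min($83,000, $82,646.528) = $82,646.528 (percentage binds)
Taxable value = $206,616.32 − $45,000 − $82,646.528 = $78,969.792
Community College District: $78,969.792 × 0.00206 = $162.67777152
City of Calderon: $78,969.792 × 0.00644 = $508.56546048
Total = $671.243232

$671.24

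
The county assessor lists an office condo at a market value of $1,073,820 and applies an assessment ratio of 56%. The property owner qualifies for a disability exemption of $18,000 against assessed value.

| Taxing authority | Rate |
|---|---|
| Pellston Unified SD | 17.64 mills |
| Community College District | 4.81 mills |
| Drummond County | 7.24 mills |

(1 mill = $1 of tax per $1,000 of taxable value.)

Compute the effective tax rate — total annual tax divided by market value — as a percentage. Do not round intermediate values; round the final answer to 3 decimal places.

Assessed value = $1,073,820 × 0.56 = $601,339.2
Taxable value = $601,339.2 − $18,000 = $583,339.2
Pellston Unified SD: $583,339.2 × 0.01764 = $10,290.103488
Community College District: $583,339.2 × 0.00481 = $2,805.861552
Drummond County: $583,339.2 × 0.00724 = $4,223.375808
Total tax = $17,319.340848
Effective rate = $17,319.340848 ÷ $1,073,820 = 1.613% of market value

1.613%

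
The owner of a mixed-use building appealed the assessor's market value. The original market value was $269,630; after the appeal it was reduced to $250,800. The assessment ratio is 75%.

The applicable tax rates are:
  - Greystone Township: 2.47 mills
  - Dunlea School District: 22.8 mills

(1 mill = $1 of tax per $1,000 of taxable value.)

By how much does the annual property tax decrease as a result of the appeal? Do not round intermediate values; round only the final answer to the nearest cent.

$356.88

Old assessed value = $269,630 × 0.75 = $202,222.5
New assessed value = $250,800 × 0.75 = $188,100
Combined rate = 0.00247 + 0.0228 = 0.02527
Old tax = $202,222.5 × 0.02527 = $5,110.162575
New tax = $188,100 × 0.02527 = $4,753.287
Reduction = $5,110.162575 − $4,753.287 = $356.875575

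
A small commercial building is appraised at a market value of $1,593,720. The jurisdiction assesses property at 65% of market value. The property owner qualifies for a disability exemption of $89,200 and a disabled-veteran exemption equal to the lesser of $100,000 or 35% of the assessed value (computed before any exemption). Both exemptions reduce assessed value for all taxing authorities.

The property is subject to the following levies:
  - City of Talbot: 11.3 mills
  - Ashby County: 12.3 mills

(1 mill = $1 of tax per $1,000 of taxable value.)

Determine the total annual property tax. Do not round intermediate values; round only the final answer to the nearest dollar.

$19,983

Assessed value = $1,593,720 × 0.65 = $1,035,918
Disabled-veteran exemption = min($100,000, 35% × $1,035,918) = min($100,000, $362,571.3) = $100,000 (dollar cap binds)
Taxable value = $1,035,918 − $89,200 − $100,000 = $846,718
City of Talbot: $846,718 × 0.0113 = $9,567.9134
Ashby County: $846,718 × 0.0123 = $10,414.6314
Total = $19,982.5448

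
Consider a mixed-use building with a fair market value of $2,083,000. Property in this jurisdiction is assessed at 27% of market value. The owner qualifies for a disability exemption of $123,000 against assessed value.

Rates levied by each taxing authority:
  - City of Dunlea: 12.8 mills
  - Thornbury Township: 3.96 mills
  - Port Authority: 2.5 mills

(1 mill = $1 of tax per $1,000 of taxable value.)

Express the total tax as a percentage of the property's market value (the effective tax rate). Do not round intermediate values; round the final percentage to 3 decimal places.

Assessed value = $2,083,000 × 0.27 = $562,410
Taxable value = $562,410 − $123,000 = $439,410
City of Dunlea: $439,410 × 0.0128 = $5,624.448
Thornbury Township: $439,410 × 0.00396 = $1,740.0636
Port Authority: $439,410 × 0.0025 = $1,098.525
Total tax = $8,463.0366
Effective rate = $8,463.0366 ÷ $2,083,000 = 0.406% of market value

0.406%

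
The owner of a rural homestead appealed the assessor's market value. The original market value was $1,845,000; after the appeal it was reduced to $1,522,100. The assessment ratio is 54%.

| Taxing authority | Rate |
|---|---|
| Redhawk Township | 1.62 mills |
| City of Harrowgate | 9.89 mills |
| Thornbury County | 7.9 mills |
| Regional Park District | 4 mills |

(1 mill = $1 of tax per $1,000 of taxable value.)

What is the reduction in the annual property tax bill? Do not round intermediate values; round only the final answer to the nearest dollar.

$4,082

Old assessed value = $1,845,000 × 0.54 = $996,300
New assessed value = $1,522,100 × 0.54 = $821,934
Combined rate = 0.00162 + 0.00989 + 0.0079 + 0.004 = 0.02341
Old tax = $996,300 × 0.02341 = $23,323.383
New tax = $821,934 × 0.02341 = $19,241.47494
Reduction = $23,323.383 − $19,241.47494 = $4,081.90806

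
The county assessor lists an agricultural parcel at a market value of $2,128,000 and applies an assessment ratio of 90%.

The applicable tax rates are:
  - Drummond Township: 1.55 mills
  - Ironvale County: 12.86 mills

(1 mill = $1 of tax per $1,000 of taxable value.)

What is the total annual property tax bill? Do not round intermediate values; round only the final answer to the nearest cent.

$27,598.03

Assessed value = $2,128,000 × 0.9 = $1,915,200
Drummond Township: $1,915,200 × 0.00155 = $2,968.56
Ironvale County: $1,915,200 × 0.01286 = $24,629.472
Total = $2,968.56 + $24,629.472 = $27,598.032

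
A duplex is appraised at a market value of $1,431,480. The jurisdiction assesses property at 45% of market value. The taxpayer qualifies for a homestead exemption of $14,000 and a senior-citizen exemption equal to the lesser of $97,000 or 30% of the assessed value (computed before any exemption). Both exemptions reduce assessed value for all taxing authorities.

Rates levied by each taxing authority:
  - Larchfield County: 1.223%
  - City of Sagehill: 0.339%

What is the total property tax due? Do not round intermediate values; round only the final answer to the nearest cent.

$8,328.05

Assessed value = $1,431,480 × 0.45 = $644,166
Senior-citizen exemption = min($97,000, 30% × $644,166) = min($97,000, $193,249.8) = $97,000 (dollar cap binds)
Taxable value = $644,166 − $14,000 − $97,000 = $533,166
Larchfield County: $533,166 × 0.01223 = $6,520.62018
City of Sagehill: $533,166 × 0.00339 = $1,807.43274
Total = $8,328.05292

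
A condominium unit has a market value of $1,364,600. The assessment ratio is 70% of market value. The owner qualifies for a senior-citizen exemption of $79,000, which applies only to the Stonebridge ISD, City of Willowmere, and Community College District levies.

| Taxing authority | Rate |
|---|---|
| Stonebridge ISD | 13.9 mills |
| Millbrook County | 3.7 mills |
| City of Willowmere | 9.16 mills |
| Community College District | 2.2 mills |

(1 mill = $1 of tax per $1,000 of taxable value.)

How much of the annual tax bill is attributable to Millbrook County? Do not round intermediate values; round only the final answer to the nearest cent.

$3,534.31

Assessed value = $1,364,600 × 0.7 = $955,220
Millbrook County taxable value = $955,220 (exemption does not apply)
Millbrook County levy = $955,220 × 0.0037 = $3,534.314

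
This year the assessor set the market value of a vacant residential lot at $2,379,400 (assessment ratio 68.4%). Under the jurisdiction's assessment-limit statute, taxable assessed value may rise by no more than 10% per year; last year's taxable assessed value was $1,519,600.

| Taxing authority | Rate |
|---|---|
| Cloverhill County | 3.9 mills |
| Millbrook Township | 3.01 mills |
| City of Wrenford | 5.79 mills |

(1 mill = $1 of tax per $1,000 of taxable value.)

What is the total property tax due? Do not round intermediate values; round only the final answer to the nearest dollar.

$20,669

Uncapped assessed value = $2,379,400 × 0.684 = $1,627,509.6
Cap limit = $1,519,600 × 1.1 = $1,671,560
Taxable assessed value = min($1,627,509.6, $1,671,560) = $1,627,509.6 (cap does not bind)
Cloverhill County: $1,627,509.6 × 0.0039 = $6,347.28744
Millbrook Township: $1,627,509.6 × 0.00301 = $4,898.803896
City of Wrenford: $1,627,509.6 × 0.00579 = $9,423.280584
Total = $20,669.37192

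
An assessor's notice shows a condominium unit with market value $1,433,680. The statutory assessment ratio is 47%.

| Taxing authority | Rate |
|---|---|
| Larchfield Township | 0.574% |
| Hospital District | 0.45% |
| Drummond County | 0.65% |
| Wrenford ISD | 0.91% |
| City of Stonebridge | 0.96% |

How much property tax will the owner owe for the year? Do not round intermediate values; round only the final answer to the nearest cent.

$23,880.52

Assessed value = $1,433,680 × 0.47 = $673,829.6
Larchfield Township: $673,829.6 × 0.00574 = $3,867.781904
Hospital District: $673,829.6 × 0.0045 = $3,032.2332
Drummond County: $673,829.6 × 0.0065 = $4,379.8924
Wrenford ISD: $673,829.6 × 0.0091 = $6,131.84936
City of Stonebridge: $673,829.6 × 0.0096 = $6,468.76416
Total = $3,867.781904 + $3,032.2332 + $4,379.8924 + $6,131.84936 + $6,468.76416 = $23,880.521024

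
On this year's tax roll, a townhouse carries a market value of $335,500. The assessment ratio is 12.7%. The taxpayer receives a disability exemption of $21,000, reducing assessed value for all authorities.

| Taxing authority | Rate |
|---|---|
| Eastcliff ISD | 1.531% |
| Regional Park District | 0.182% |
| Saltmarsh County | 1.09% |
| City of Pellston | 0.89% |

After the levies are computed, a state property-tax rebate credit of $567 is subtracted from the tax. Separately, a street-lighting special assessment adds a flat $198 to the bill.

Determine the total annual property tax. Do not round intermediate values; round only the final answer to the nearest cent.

Assessed value = $335,500 × 0.127 = $42,608.5
Taxable value = $42,608.5 − $21,000 = $21,608.5
Eastcliff ISD: $21,608.5 × 0.01531 = $330.826135
Regional Park District: $21,608.5 × 0.00182 = $39.32747
Saltmarsh County: $21,608.5 × 0.0109 = $235.53265
City of Pellston: $21,608.5 × 0.0089 = $192.31565
Levies subtotal = $798.001905
After credit = $798.001905 − $567 = $231.001905
Total = $231.001905 + $198 = $429.001905

$429.00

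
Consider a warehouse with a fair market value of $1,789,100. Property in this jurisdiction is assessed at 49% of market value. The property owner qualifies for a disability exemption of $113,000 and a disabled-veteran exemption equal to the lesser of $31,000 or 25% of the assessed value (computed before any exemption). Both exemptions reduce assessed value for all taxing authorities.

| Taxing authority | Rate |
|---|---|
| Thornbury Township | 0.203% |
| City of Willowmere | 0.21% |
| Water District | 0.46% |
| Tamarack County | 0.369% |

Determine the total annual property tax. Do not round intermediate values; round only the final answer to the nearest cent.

$9,099.62

Assessed value = $1,789,100 × 0.49 = $876,659
Disabled-veteran exemption = min($31,000, 25% × $876,659) = min($31,000, $219,164.75) = $31,000 (dollar cap binds)
Taxable value = $876,659 − $113,000 − $31,000 = $732,659
Thornbury Township: $732,659 × 0.00203 = $1,487.29777
City of Willowmere: $732,659 × 0.0021 = $1,538.5839
Water District: $732,659 × 0.0046 = $3,370.2314
Tamarack County: $732,659 × 0.00369 = $2,703.51171
Total = $9,099.62478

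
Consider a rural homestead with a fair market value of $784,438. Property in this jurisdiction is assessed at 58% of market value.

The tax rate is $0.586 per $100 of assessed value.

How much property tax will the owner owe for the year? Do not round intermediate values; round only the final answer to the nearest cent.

Assessed value = $784,438 × 0.58 = $454,974.04
Tax = $454,974.04 × 0.00586 = $2,666.1478744

$2,666.15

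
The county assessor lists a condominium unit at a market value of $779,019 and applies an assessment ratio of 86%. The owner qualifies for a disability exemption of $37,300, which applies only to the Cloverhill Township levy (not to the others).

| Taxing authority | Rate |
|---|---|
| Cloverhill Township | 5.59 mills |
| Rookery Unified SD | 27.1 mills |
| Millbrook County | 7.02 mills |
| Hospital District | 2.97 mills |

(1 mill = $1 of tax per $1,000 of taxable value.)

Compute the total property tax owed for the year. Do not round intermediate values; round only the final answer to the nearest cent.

Assessed value = $779,019 × 0.86 = $669,956.34
Cloverhill Township: ($669,956.34 − $37,300) × 0.00559 = $632,656.34 × 0.00559 = $3,536.5489406
Rookery Unified SD: $669,956.34 × 0.0271 = $18,155.816814
Millbrook County: $669,956.34 × 0.00702 = $4,703.0935068
Hospital District: $669,956.34 × 0.00297 = $1,989.7703298
Total = $28,385.2295912

$28,385.23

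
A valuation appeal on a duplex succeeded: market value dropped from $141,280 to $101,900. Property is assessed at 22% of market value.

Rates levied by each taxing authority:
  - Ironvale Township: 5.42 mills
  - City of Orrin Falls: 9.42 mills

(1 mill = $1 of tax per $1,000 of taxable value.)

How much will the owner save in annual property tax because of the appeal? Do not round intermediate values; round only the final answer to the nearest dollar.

Old assessed value = $141,280 × 0.22 = $31,081.6
New assessed value = $101,900 × 0.22 = $22,418
Combined rate = 0.00542 + 0.00942 = 0.01484
Old tax = $31,081.6 × 0.01484 = $461.250944
New tax = $22,418 × 0.01484 = $332.68312
Reduction = $461.250944 − $332.68312 = $128.567824

$129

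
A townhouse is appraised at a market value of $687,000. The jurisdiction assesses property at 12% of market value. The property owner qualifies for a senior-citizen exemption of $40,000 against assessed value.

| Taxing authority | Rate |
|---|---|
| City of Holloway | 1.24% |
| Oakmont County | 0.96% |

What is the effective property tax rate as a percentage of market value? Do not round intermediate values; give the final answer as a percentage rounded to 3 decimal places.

Assessed value = $687,000 × 0.12 = $82,440
Taxable value = $82,440 − $40,000 = $42,440
City of Holloway: $42,440 × 0.0124 = $526.256
Oakmont County: $42,440 × 0.0096 = $407.424
Total tax = $933.68
Effective rate = $933.68 ÷ $687,000 = 0.136% of market value

0.136%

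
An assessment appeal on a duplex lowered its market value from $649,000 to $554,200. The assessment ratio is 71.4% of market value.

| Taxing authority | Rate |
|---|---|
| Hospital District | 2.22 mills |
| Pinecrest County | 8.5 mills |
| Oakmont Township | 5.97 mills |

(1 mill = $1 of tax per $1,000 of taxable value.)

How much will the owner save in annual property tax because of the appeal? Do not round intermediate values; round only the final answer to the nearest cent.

$1,129.70

Old assessed value = $649,000 × 0.714 = $463,386
New assessed value = $554,200 × 0.714 = $395,698.8
Combined rate = 0.00222 + 0.0085 + 0.00597 = 0.01669
Old tax = $463,386 × 0.01669 = $7,733.91234
New tax = $395,698.8 × 0.01669 = $6,604.212972
Reduction = $7,733.91234 − $6,604.212972 = $1,129.699368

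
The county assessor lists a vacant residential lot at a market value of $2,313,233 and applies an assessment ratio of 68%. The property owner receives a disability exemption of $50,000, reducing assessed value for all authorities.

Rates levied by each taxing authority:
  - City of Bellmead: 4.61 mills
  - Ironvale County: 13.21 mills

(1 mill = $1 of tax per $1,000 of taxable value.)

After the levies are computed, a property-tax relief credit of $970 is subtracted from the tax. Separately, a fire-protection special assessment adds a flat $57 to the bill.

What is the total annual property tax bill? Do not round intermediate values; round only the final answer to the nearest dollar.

$26,227

Assessed value = $2,313,233 × 0.68 = $1,572,998.44
Taxable value = $1,572,998.44 − $50,000 = $1,522,998.44
City of Bellmead: $1,522,998.44 × 0.00461 = $7,021.0228084
Ironvale County: $1,522,998.44 × 0.01321 = $20,118.8093924
Levies subtotal = $27,139.8322008
After credit = $27,139.8322008 − $970 = $26,169.8322008
Total = $26,169.8322008 + $57 = $26,226.8322008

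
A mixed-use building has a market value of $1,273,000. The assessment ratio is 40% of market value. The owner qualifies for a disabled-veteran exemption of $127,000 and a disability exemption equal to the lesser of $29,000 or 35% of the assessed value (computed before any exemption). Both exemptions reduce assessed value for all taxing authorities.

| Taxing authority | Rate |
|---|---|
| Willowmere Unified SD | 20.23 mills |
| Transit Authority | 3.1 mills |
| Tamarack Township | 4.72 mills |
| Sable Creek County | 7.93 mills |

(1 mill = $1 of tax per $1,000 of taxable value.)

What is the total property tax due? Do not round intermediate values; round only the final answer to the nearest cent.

$12,708.14

Assessed value = $1,273,000 × 0.4 = $509,200
Disability exemption = min($29,000, 35% × $509,200) = min($29,000, $178,220) = $29,000 (dollar cap binds)
Taxable value = $509,200 − $127,000 − $29,000 = $353,200
Willowmere Unified SD: $353,200 × 0.02023 = $7,145.236
Transit Authority: $353,200 × 0.0031 = $1,094.92
Tamarack Township: $353,200 × 0.00472 = $1,667.104
Sable Creek County: $353,200 × 0.00793 = $2,800.876
Total = $12,708.136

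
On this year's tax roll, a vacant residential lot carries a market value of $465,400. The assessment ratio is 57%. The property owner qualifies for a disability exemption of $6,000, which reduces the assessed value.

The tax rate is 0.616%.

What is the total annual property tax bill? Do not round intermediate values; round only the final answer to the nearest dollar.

Assessed value = $465,400 × 0.57 = $265,278
Taxable value = $265,278 − $6,000 = $259,278
Tax = $259,278 × 0.00616 = $1,597.15248

$1,597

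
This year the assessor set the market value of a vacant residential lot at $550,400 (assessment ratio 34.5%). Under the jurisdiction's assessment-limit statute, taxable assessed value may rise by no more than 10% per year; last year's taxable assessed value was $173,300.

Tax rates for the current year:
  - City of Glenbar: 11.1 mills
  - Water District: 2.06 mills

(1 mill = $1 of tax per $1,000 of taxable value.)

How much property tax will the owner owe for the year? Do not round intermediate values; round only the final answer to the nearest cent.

Uncapped assessed value = $550,400 × 0.345 = $189,888
Cap limit = $173,300 × 1.1 = $190,630
Taxable assessed value = min($189,888, $190,630) = $189,888 (cap does not bind)
City of Glenbar: $189,888 × 0.0111 = $2,107.7568
Water District: $189,888 × 0.00206 = $391.16928
Total = $2,498.92608

$2,498.93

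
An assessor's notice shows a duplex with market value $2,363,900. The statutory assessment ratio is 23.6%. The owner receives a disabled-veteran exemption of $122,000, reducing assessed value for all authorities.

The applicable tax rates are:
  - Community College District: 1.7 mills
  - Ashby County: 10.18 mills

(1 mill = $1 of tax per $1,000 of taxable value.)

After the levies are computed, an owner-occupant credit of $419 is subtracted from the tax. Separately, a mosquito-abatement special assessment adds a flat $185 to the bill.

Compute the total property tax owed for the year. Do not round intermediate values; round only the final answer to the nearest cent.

Assessed value = $2,363,900 × 0.236 = $557,880.4
Taxable value = $557,880.4 − $122,000 = $435,880.4
Community College District: $435,880.4 × 0.0017 = $740.99668
Ashby County: $435,880.4 × 0.01018 = $4,437.262472
Levies subtotal = $5,178.259152
After credit = $5,178.259152 − $419 = $4,759.259152
Total = $4,759.259152 + $185 = $4,944.259152

$4,944.26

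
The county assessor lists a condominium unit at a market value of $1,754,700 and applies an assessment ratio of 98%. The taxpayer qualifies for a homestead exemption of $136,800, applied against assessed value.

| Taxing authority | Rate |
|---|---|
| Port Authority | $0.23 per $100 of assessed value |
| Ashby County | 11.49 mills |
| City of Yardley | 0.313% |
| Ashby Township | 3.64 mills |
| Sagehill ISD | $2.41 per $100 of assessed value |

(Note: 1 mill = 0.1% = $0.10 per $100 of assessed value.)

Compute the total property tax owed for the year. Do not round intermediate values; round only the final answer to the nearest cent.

Assessed value = $1,754,700 × 0.98 = $1,719,606
Taxable value = $1,719,606 − $136,800 = $1,582,806
Port Authority: $1,582,806 × 0.0023 = $3,640.4538
Ashby County: $1,582,806 × 0.01149 = $18,186.44094
City of Yardley: $1,582,806 × 0.00313 = $4,954.18278
Ashby Township: $1,582,806 × 0.00364 = $5,761.41384
Sagehill ISD: $1,582,806 × 0.0241 = $38,145.6246
Total = $70,688.11596

$70,688.12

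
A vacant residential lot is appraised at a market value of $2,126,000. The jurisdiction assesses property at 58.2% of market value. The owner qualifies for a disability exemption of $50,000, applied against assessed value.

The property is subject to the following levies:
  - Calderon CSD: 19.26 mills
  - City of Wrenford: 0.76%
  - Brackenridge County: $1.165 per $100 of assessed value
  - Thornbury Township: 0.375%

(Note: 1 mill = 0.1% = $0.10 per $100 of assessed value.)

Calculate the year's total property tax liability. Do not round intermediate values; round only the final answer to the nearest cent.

Assessed value = $2,126,000 × 0.582 = $1,237,332
Taxable value = $1,237,332 − $50,000 = $1,187,332
Calderon CSD: $1,187,332 × 0.01926 = $22,868.01432
City of Wrenford: $1,187,332 × 0.0076 = $9,023.7232
Brackenridge County: $1,187,332 × 0.01165 = $13,832.4178
Thornbury Township: $1,187,332 × 0.00375 = $4,452.495
Total = $50,176.65032

$50,176.65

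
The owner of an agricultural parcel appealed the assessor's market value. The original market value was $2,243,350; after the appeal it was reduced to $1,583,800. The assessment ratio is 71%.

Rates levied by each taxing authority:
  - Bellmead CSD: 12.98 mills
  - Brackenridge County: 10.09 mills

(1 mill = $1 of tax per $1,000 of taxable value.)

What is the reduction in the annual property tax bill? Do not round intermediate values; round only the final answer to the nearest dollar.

Old assessed value = $2,243,350 × 0.71 = $1,592,778.5
New assessed value = $1,583,800 × 0.71 = $1,124,498
Combined rate = 0.01298 + 0.01009 = 0.02307
Old tax = $1,592,778.5 × 0.02307 = $36,745.399995
New tax = $1,124,498 × 0.02307 = $25,942.16886
Reduction = $36,745.399995 − $25,942.16886 = $10,803.231135

$10,803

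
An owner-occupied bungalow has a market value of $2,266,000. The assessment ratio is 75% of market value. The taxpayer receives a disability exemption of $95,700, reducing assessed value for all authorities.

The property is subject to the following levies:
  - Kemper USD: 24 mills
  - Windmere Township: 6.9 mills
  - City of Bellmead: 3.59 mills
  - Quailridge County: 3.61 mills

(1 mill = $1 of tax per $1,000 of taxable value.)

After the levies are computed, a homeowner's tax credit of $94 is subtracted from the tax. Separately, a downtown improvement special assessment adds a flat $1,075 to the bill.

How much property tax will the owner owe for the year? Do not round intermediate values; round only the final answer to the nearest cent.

$62,085.78

Assessed value = $2,266,000 × 0.75 = $1,699,500
Taxable value = $1,699,500 − $95,700 = $1,603,800
Kemper USD: $1,603,800 × 0.024 = $38,491.2
Windmere Township: $1,603,800 × 0.0069 = $11,066.22
City of Bellmead: $1,603,800 × 0.00359 = $5,757.642
Quailridge County: $1,603,800 × 0.00361 = $5,789.718
Levies subtotal = $61,104.78
After credit = $61,104.78 − $94 = $61,010.78
Total = $61,010.78 + $1,075 = $62,085.78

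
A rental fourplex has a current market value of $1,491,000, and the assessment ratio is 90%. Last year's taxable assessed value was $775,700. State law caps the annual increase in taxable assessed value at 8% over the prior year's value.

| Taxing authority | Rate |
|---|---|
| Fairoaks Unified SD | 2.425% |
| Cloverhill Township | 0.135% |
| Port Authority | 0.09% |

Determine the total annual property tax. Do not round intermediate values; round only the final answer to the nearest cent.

Uncapped assessed value = $1,491,000 × 0.9 = $1,341,900
Cap limit = $775,700 × 1.08 = $837,756
Taxable assessed value = min($1,341,900, $837,756) = $837,756 (cap binds)
Fairoaks Unified SD: $837,756 × 0.02425 = $20,315.583
Cloverhill Township: $837,756 × 0.00135 = $1,130.9706
Port Authority: $837,756 × 0.0009 = $753.9804
Total = $22,200.534

$22,200.53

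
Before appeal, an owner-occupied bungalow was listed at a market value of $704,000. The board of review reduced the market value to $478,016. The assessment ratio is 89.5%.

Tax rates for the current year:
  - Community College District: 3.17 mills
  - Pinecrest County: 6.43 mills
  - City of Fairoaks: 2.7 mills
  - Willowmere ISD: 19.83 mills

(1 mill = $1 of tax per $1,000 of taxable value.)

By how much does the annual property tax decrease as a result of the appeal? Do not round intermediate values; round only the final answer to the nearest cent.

$6,498.47

Old assessed value = $704,000 × 0.895 = $630,080
New assessed value = $478,016 × 0.895 = $427,824.32
Combined rate = 0.00317 + 0.00643 + 0.0027 + 0.01983 = 0.03213
Old tax = $630,080 × 0.03213 = $20,244.4704
New tax = $427,824.32 × 0.03213 = $13,745.9954016
Reduction = $20,244.4704 − $13,745.9954016 = $6,498.4749984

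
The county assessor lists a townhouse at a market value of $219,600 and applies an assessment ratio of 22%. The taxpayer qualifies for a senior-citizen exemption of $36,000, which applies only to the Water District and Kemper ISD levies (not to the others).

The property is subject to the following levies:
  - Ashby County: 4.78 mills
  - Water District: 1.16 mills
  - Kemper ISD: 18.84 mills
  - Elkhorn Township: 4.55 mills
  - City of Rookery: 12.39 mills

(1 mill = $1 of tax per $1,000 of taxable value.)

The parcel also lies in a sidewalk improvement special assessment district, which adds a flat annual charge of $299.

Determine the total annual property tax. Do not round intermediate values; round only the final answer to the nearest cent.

$1,594.58

Assessed value = $219,600 × 0.22 = $48,312
Ashby County: $48,312 × 0.00478 = $230.93136
Water District: ($48,312 − $36,000) × 0.00116 = $12,312 × 0.00116 = $14.28192
Kemper ISD: ($48,312 − $36,000) × 0.01884 = $12,312 × 0.01884 = $231.95808
Elkhorn Township: $48,312 × 0.00455 = $219.8196
City of Rookery: $48,312 × 0.01239 = $598.58568
Levies subtotal = $1,295.57664
Total = $1,295.57664 + $299 = $1,594.57664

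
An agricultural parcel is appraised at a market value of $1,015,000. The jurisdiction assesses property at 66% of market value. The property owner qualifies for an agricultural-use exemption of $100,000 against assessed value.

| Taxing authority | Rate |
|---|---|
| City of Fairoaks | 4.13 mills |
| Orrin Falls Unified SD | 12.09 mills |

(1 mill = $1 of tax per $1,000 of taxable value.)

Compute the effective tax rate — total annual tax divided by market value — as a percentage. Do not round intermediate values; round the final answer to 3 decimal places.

0.911%

Assessed value = $1,015,000 × 0.66 = $669,900
Taxable value = $669,900 − $100,000 = $569,900
City of Fairoaks: $569,900 × 0.00413 = $2,353.687
Orrin Falls Unified SD: $569,900 × 0.01209 = $6,890.091
Total tax = $9,243.778
Effective rate = $9,243.778 ÷ $1,015,000 = 0.911% of market value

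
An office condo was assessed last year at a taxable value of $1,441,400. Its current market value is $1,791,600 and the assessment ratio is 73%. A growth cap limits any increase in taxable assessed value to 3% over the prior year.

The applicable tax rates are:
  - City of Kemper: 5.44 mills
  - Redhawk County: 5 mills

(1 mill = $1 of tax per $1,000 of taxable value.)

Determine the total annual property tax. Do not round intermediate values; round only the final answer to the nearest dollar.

$13,654

Uncapped assessed value = $1,791,600 × 0.73 = $1,307,868
Cap limit = $1,441,400 × 1.03 = $1,484,642
Taxable assessed value = min($1,307,868, $1,484,642) = $1,307,868 (cap does not bind)
City of Kemper: $1,307,868 × 0.00544 = $7,114.80192
Redhawk County: $1,307,868 × 0.005 = $6,539.34
Total = $13,654.14192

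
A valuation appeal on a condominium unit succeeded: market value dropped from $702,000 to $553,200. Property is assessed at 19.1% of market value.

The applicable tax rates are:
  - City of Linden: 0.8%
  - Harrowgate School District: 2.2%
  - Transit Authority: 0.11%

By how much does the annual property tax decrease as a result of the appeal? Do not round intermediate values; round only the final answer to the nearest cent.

Old assessed value = $702,000 × 0.191 = $134,082
New assessed value = $553,200 × 0.191 = $105,661.2
Combined rate = 0.008 + 0.022 + 0.0011 = 0.0311
Old tax = $134,082 × 0.0311 = $4,169.9502
New tax = $105,661.2 × 0.0311 = $3,286.06332
Reduction = $4,169.9502 − $3,286.06332 = $883.88688

$883.89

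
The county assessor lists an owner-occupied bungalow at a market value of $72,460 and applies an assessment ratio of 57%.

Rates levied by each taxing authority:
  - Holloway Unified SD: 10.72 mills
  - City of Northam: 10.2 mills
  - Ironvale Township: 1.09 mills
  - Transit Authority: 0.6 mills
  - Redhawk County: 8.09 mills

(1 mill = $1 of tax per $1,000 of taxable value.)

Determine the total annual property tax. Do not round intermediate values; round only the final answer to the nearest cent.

$1,267.98

Assessed value = $72,460 × 0.57 = $41,302.2
Holloway Unified SD: $41,302.2 × 0.01072 = $442.759584
City of Northam: $41,302.2 × 0.0102 = $421.28244
Ironvale Township: $41,302.2 × 0.00109 = $45.019398
Transit Authority: $41,302.2 × 0.0006 = $24.78132
Redhawk County: $41,302.2 × 0.00809 = $334.134798
Total = $442.759584 + $421.28244 + $45.019398 + $24.78132 + $334.134798 = $1,267.97754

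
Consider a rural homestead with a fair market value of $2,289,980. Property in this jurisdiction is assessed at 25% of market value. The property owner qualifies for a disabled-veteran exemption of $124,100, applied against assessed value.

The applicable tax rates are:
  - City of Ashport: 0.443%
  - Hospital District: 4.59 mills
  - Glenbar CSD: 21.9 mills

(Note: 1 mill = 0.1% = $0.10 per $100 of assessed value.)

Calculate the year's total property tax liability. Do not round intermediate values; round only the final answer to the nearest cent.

Assessed value = $2,289,980 × 0.25 = $572,495
Taxable value = $572,495 − $124,100 = $448,395
City of Ashport: $448,395 × 0.00443 = $1,986.38985
Hospital District: $448,395 × 0.00459 = $2,058.13305
Glenbar CSD: $448,395 × 0.0219 = $9,819.8505
Total = $13,864.3734

$13,864.37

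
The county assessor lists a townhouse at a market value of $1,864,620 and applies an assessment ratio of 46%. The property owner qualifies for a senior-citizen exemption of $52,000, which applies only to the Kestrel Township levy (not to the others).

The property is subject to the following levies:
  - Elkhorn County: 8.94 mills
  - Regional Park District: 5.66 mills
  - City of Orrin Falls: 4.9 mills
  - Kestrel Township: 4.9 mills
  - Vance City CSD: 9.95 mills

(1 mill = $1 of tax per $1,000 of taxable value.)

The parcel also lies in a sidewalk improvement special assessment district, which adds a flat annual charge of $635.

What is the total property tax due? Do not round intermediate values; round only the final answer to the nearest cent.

Assessed value = $1,864,620 × 0.46 = $857,725.2
Elkhorn County: $857,725.2 × 0.00894 = $7,668.063288
Regional Park District: $857,725.2 × 0.00566 = $4,854.724632
City of Orrin Falls: $857,725.2 × 0.0049 = $4,202.85348
Kestrel Township: ($857,725.2 − $52,000) × 0.0049 = $805,725.2 × 0.0049 = $3,948.05348
Vance City CSD: $857,725.2 × 0.00995 = $8,534.36574
Levies subtotal = $29,208.06062
Total = $29,208.06062 + $635 = $29,843.06062

$29,843.06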